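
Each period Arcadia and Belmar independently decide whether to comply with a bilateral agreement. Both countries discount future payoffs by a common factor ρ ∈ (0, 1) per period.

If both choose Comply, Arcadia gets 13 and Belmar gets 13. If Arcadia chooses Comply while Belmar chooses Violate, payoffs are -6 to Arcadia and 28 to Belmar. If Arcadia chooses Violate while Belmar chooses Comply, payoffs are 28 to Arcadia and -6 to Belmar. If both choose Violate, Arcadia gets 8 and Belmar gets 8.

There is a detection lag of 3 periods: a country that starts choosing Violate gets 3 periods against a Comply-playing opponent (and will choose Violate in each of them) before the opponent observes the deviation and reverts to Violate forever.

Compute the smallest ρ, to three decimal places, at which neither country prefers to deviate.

The best deviation is to choose Violate for all 3 undetected periods, earning 28 each, then 8 forever once detected.
Deviation value: 28(1−ρ^3)/(1−ρ) + 8ρ^3/(1−ρ); cooperation value: 13/(1−ρ).
IC: 13 ≥ 28(1−ρ^3) + 8ρ^3 = 28 − 20ρ^3.
So ρ^3 ≥ 15/20 = 3/4, giving ρ ≥ (3/4)^(1/3) ≈ 0.909.

0.909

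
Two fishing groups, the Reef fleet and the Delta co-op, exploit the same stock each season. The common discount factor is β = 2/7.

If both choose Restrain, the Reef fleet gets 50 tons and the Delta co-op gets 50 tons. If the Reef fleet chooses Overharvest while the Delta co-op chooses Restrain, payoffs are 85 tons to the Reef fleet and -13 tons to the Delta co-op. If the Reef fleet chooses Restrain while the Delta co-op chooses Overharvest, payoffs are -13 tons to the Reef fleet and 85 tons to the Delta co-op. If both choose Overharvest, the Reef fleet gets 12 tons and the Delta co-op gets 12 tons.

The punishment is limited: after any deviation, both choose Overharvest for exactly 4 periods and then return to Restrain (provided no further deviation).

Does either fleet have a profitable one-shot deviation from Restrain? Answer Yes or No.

IC: β+…+β^4 ≥ (85−50)/(50−12) = 35/38.
At β = 2/7: partial sum = 0.3973 < 0.9211. Cooperation not sustainable.

Yes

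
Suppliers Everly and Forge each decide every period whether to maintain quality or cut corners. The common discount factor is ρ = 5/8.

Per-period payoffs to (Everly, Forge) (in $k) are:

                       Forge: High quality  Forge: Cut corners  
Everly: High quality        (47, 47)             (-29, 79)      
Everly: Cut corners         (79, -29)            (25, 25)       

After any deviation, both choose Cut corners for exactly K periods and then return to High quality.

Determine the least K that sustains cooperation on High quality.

IC: ρ(1−ρ^K)/(1−ρ) ≥ (79−47)/(47−25) = 16/11.
With ρ = 5/8: need 1 − ρ^K ≥ 16/11·(1−5/8)/(5/8), i.e. ρ^K ≤ 0.1273.
Since (5/8)^4 = 0.1526 and (5/8)^5 = 0.0954, the smallest such K is 5.

5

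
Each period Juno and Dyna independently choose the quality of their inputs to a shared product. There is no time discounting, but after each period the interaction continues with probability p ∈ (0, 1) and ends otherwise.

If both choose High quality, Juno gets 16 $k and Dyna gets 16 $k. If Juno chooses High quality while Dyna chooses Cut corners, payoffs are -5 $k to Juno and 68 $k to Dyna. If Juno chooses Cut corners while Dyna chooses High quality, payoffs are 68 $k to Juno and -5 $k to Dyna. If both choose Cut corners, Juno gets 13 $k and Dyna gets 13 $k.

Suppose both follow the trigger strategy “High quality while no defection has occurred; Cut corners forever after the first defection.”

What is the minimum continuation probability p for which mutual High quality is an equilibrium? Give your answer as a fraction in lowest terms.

52/55

With no time discounting, the continuation probability p plays the role of the discount factor.
Grim-trigger IC: 16/(1−p) ≥ 68 + 13p/(1−p) ⇒ p ≥ (68−16)/(68−13) = 52/55.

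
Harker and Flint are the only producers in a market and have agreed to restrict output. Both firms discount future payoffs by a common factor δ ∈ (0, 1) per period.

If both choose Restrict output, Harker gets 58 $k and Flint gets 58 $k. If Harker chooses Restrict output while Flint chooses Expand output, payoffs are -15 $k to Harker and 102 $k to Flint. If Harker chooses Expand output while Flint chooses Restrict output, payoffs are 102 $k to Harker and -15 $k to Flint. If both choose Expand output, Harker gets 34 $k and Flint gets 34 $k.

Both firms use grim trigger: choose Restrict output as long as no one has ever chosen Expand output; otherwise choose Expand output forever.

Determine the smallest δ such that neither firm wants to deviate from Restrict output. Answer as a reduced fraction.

58/(1−δ) ≥ 102 + 34δ/(1−δ)
58 ≥ 102 − 68δ
δ ≥ 44/68 = 11/17.

11/17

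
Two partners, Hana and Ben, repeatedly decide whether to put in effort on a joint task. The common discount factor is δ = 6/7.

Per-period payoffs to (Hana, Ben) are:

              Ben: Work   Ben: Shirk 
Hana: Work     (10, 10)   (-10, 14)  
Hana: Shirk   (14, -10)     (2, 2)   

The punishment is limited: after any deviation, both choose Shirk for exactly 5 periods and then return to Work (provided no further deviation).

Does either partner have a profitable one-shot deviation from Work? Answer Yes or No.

No

IC: δ+…+δ^5 ≥ (14−10)/(10−2) = 1/2.
At δ = 6/7: partial sum = 3.2240 ≥ 0.5000. Cooperation sustainable.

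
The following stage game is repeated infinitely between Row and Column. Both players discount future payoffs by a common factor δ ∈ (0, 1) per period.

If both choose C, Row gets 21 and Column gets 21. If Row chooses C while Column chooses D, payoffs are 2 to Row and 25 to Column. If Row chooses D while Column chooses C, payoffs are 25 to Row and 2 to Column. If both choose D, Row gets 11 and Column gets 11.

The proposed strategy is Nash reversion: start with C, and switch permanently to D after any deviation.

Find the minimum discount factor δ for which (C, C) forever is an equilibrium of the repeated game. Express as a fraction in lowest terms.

2/7

Cooperation forever yields 21 each period: 21/(1−δ).
Deviating yields 25 once, then 11 forever: 25 + 11δ/(1−δ).
No profitable deviation requires 21/(1−δ) ≥ 25 + 11δ/(1−δ).
Multiplying by (1−δ): 21 ≥ 25(1−δ) + 11δ = 25 − 14δ.
So 14δ ≥ 4, i.e. δ ≥ 4/14 = 2/7.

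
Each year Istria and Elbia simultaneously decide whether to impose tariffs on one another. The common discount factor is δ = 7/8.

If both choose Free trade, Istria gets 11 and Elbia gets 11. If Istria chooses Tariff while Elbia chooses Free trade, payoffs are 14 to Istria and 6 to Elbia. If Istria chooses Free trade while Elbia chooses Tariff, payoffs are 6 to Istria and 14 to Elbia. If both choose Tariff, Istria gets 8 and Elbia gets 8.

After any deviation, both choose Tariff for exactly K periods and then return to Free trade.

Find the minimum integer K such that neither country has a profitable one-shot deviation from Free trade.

2

No profitable deviation requires (11−8)(δ+…+δ^K) ≥ 14−11, i.e. δ+…+δ^K ≥ 1 ≈ 1.0000.
With δ = 7/8, the partial sums are K=1: 0.8750, K=2: 1.6406.
K = 2 is the first length at which the sum reaches 1.0000.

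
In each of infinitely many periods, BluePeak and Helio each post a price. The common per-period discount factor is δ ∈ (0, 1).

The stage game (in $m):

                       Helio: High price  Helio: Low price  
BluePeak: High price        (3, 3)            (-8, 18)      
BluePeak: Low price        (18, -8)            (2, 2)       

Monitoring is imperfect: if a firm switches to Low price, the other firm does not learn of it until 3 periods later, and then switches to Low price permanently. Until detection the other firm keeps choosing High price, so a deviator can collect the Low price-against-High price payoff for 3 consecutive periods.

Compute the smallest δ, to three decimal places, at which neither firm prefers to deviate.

0.979

The best deviation is to choose Low price for all 3 undetected periods, earning 18 each, then 2 forever once detected.
Deviation value: 18(1−δ^3)/(1−δ) + 2δ^3/(1−δ); cooperation value: 3/(1−δ).
IC: 3 ≥ 18(1−δ^3) + 2δ^3 = 18 − 16δ^3.
So δ^3 ≥ 15/16, giving δ ≥ (15/16)^(1/3) ≈ 0.979.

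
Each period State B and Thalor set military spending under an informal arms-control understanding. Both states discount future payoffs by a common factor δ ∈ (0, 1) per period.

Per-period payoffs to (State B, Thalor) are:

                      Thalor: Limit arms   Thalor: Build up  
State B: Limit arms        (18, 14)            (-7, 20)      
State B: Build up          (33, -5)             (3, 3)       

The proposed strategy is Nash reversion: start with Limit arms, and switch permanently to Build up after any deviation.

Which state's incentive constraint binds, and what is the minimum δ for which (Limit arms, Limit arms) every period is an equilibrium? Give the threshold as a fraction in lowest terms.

For State B: deviation gain 33−18 = 15, per-period punishment loss 18−3 = 15. IC gives δ ≥ 15/30 = 1/2.
For Thalor: gain 6, loss 11 per period, so δ ≥ 6/17.
The tighter constraint is State B's, so cooperation needs δ ≥ 1/2.

State B; δ ≥ 1/2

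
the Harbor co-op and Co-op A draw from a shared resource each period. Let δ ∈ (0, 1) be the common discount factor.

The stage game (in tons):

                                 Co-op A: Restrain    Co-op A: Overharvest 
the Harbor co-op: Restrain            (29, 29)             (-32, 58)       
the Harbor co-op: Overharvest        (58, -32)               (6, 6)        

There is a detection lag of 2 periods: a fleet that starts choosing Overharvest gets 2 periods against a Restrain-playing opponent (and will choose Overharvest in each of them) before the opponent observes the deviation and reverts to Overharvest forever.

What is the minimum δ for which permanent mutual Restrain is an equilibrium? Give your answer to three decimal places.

A deviator earns 58 for 2 periods, then 6 forever; cooperating earns 29 forever. Multiplying the IC by (1−δ):
29 ≥ 58(1−δ^2) + 6δ^2, so 52·δ^2 ≥ 29 and δ^2 ≥ 29/52.
δ ≥ (29/52)^(1/2) ≈ 0.747.

0.747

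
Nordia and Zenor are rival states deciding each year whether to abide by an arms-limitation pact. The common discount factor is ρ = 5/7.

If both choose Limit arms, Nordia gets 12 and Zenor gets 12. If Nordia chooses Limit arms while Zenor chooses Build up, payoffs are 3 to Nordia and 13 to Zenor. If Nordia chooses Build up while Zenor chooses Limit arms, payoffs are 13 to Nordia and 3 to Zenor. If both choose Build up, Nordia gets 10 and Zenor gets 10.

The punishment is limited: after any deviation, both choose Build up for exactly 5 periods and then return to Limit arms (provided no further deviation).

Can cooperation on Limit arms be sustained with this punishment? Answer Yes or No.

Comparing payoff streams over the 6 periods until play realigns: cooperate → 12(1+ρ+…+ρ^5); deviate → 13 + 10(ρ+…+ρ^5).
Cooperation is sustained iff (12−10)(ρ+…+ρ^5) ≥ 13−12.
ρ+…+ρ^5 = 5/7·(1−(5/7)^5)/(1−5/7) = 2.0352, and (13−12)/(12−10) = 0.5000.
2.0352 ≥ 0.5000, so cooperation is sustainable.

Yes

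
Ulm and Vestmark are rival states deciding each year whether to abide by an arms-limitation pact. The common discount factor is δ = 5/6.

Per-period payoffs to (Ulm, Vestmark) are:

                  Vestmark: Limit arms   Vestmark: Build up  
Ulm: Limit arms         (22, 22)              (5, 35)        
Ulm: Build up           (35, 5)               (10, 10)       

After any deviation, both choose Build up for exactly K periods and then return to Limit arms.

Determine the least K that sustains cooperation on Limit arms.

IC: δ(1−δ^K)/(1−δ) ≥ (35−22)/(22−10) = 13/12.
With δ = 5/6: need 1 − δ^K ≥ 13/12·(1−5/6)/(5/6), i.e. δ^K ≤ 0.7833.
Since (5/6)^1 = 0.8333 and (5/6)^2 = 0.6944, the smallest such K is 2.

2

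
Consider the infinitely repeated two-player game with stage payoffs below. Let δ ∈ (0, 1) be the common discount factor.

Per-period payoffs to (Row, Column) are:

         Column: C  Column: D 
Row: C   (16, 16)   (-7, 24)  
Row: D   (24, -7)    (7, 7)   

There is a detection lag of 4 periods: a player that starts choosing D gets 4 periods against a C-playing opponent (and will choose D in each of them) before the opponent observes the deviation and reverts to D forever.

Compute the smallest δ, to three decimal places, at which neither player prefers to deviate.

A deviator earns 24 for 4 periods, then 7 forever; cooperating earns 16 forever. Multiplying the IC by (1−δ):
16 ≥ 24(1−δ^4) + 7δ^4, so 17·δ^4 ≥ 8 and δ^4 ≥ 8/17.
δ ≥ (8/17)^(1/4) ≈ 0.828.

0.828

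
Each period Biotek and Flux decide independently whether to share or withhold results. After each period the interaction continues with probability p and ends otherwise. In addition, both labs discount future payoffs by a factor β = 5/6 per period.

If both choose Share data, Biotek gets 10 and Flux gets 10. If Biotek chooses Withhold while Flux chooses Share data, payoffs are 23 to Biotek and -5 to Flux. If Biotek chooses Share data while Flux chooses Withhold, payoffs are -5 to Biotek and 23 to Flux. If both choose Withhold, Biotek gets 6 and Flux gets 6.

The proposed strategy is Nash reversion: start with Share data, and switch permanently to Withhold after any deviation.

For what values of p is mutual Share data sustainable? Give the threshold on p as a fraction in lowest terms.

Expected continuation weight on next period's payoff is β·p = 5/6·p, which plays the role of the discount factor.
Cooperation requires 5/6·p ≥ (23−10)/(23−6) = 13/17, hence p ≥ 78/85.

78/85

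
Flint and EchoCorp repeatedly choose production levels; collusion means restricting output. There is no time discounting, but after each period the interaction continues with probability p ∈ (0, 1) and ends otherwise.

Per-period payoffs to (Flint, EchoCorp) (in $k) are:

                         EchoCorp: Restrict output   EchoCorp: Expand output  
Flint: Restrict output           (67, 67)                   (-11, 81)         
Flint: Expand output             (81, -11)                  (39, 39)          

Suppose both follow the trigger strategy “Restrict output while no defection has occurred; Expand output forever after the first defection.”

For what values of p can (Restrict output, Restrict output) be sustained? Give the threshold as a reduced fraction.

1/3

With no time discounting, the continuation probability p plays the role of the discount factor.
Grim-trigger IC: 67/(1−p) ≥ 81 + 39p/(1−p) ⇒ p ≥ (81−67)/(81−39) = 1/3.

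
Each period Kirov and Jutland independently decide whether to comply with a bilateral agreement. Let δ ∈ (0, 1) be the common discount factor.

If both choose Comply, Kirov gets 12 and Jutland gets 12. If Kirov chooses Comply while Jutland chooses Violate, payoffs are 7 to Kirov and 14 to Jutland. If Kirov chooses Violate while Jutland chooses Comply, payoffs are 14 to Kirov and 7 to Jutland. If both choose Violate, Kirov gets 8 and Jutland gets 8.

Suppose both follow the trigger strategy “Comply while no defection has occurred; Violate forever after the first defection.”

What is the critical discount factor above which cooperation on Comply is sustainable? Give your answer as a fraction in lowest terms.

Cooperation forever yields 12 each period: 12/(1−δ).
Deviating yields 14 once, then 8 forever: 14 + 8δ/(1−δ).
No profitable deviation requires 12/(1−δ) ≥ 14 + 8δ/(1−δ).
Multiplying by (1−δ): 12 ≥ 14(1−δ) + 8δ = 14 − 6δ.
So 6δ ≥ 2, i.e. δ ≥ 2/6 = 1/3.

1/3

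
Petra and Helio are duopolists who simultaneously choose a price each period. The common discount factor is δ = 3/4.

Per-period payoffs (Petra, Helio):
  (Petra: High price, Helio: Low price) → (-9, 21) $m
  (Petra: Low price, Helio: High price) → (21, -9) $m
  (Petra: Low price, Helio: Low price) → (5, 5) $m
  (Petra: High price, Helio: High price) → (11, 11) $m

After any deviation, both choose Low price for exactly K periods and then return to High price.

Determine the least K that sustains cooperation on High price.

No profitable deviation requires (11−5)(δ+…+δ^K) ≥ 21−11, i.e. δ+…+δ^K ≥ 5/3 ≈ 1.6667.
With δ = 3/4, the partial sums are K=1: 0.7500, K=2: 1.3125, K=3: 1.7344.
K = 3 is the first length at which the sum reaches 1.6667.

3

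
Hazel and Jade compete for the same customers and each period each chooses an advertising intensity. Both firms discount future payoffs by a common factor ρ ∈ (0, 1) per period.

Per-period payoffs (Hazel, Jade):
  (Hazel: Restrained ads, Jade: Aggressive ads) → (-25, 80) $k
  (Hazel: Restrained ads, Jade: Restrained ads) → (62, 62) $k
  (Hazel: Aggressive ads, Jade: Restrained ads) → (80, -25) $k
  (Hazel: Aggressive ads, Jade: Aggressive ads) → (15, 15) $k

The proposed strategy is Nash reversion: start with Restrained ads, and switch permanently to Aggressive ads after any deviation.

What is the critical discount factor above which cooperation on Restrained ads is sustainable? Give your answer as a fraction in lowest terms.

62/(1−ρ) ≥ 80 + 15ρ/(1−ρ)
62 ≥ 80 − 65ρ
ρ ≥ 18/65.

18/65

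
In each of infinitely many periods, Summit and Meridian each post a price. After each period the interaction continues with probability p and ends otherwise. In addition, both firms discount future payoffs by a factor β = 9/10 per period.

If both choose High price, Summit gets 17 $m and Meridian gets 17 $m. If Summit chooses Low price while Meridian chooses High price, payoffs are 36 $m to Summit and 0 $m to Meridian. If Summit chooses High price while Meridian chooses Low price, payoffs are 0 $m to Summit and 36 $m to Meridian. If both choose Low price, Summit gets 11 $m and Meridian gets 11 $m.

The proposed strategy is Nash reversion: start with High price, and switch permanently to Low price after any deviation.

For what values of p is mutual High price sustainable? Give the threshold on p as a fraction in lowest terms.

With continuation probability p and discount β, the effective per-period discount factor is βp.
Grim-trigger IC: βp ≥ (36−17)/(36−11) = 19/25.
So p ≥ (19/25)/(9/10) = 38/45.

38/45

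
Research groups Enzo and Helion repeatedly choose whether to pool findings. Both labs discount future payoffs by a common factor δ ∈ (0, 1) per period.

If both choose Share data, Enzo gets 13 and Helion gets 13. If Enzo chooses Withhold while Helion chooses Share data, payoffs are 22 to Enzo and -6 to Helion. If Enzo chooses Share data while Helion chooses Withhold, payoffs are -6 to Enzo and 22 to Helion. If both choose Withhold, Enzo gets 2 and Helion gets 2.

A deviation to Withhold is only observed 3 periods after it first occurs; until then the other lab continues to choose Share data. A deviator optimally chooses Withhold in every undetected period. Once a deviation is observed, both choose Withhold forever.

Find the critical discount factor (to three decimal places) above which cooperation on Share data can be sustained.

The best deviation is to choose Withhold for all 3 undetected periods, earning 22 each, then 2 forever once detected.
Deviation value: 22(1−δ^3)/(1−δ) + 2δ^3/(1−δ); cooperation value: 13/(1−δ).
IC: 13 ≥ 22(1−δ^3) + 2δ^3 = 22 − 20δ^3.
So δ^3 ≥ 9/20, giving δ ≥ (9/20)^(1/3) ≈ 0.766.

0.766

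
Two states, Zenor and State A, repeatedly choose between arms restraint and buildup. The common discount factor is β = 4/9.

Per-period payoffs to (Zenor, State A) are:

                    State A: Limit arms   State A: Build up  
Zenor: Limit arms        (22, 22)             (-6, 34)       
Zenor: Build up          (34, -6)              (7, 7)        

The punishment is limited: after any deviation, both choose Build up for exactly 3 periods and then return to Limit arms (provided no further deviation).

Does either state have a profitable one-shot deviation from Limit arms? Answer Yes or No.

Yes

A one-shot deviation gives 34 now, then 7 for 3 periods, then back to 22.
Gain from deviating: (34−22) today; loss: (22−7) in each of the next 3 periods.
No-deviation condition: (22−7)(β+…+β^3) ≥ 34−22, i.e. β+…+β^3 ≥ 4/5.
At β = 4/9: β+…+β^3 = 0.7298 < 0.8000.
So cooperation is not sustainable.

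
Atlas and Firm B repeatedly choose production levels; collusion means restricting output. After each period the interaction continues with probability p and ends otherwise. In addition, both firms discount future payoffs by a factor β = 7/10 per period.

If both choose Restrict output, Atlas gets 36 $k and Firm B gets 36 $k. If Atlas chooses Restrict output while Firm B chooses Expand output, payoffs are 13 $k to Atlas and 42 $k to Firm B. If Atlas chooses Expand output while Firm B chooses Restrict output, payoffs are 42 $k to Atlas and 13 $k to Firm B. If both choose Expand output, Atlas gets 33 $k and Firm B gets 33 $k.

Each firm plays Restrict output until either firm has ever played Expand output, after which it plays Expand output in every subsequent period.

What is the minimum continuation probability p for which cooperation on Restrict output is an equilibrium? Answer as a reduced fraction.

Expected continuation weight on next period's payoff is β·p = 7/10·p, which plays the role of the discount factor.
Cooperation requires 7/10·p ≥ (42−36)/(42−33) = 2/3, hence p ≥ 20/21.

20/21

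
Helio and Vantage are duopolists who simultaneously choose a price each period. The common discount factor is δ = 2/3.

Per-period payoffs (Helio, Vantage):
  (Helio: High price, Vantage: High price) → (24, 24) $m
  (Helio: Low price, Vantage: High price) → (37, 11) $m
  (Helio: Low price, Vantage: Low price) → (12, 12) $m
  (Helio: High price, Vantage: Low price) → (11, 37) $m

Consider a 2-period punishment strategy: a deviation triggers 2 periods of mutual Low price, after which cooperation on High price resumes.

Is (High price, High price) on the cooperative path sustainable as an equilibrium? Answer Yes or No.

Comparing payoff streams over the 3 periods until play realigns: cooperate → 24(1+δ+…+δ^2); deviate → 37 + 12(δ+…+δ^2).
Cooperation is sustained iff (24−12)(δ+…+δ^2) ≥ 37−24.
δ+…+δ^2 = 2/3·(1−(2/3)^2)/(1−2/3) = 1.1111, and (37−24)/(24−12) = 1.0833.
1.1111 ≥ 1.0833, so cooperation is sustainable.

Yes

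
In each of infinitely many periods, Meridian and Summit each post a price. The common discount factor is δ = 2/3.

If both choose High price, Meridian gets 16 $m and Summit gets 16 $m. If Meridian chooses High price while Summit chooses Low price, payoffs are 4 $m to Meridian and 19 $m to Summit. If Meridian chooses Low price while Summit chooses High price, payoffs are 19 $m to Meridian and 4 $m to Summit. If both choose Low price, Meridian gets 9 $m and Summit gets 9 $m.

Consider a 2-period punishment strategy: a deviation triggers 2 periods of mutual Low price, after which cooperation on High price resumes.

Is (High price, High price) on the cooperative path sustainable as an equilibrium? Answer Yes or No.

Yes

A one-shot deviation gives 19 now, then 9 for 2 periods, then back to 16.
Gain from deviating: (19−16) today; loss: (16−9) in each of the next 2 periods.
No-deviation condition: (16−9)(δ+…+δ^2) ≥ 19−16, i.e. δ+…+δ^2 ≥ 3/7.
At δ = 2/3: δ+…+δ^2 = 1.1111 ≥ 0.4286.
So cooperation is sustainable.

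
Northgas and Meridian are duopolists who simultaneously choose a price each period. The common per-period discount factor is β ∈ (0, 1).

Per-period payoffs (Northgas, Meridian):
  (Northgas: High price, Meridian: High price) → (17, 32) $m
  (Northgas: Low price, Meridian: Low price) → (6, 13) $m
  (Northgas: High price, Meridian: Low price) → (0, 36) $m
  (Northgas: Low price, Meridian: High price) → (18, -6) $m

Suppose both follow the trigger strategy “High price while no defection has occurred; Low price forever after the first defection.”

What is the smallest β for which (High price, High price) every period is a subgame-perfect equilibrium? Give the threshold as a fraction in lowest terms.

Northgas's threshold: (18−17)/(18−6) = 1/12.
Meridian's threshold: (36−32)/(36−13) = 4/23.
1/12 < 4/23, so Meridian binds and β* = 4/23.

4/23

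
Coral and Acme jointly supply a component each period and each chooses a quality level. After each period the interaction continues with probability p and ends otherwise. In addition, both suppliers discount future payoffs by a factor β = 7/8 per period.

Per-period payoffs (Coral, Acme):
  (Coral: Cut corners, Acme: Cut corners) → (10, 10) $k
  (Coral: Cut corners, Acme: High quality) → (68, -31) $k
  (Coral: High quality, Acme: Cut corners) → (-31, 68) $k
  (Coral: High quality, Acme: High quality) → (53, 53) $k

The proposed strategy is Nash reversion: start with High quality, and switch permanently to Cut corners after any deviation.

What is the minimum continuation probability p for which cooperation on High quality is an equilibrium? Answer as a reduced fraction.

60/203

Expected continuation weight on next period's payoff is β·p = 7/8·p, which plays the role of the discount factor.
Cooperation requires 7/8·p ≥ (68−53)/(68−10) = 15/58, hence p ≥ 60/203.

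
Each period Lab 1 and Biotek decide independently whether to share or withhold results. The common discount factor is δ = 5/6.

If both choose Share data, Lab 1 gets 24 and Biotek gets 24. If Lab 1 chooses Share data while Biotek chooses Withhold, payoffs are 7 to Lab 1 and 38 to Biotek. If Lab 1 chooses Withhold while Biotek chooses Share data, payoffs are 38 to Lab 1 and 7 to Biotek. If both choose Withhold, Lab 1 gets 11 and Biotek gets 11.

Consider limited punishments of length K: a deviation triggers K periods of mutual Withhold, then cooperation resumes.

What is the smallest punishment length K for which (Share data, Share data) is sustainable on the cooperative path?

No profitable deviation requires (24−11)(δ+…+δ^K) ≥ 38−24, i.e. δ+…+δ^K ≥ 14/13 ≈ 1.0769.
With δ = 5/6, the partial sums are K=1: 0.8333, K=2: 1.5278.
K = 2 is the first length at which the sum reaches 1.0769.

2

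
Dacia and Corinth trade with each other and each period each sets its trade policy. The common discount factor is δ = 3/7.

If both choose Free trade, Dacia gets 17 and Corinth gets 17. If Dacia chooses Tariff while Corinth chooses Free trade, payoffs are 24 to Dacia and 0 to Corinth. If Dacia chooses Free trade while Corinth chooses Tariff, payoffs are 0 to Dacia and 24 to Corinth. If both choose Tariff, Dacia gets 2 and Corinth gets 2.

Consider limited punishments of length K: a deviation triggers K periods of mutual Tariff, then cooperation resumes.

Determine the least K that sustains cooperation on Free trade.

2

No profitable deviation requires (17−2)(δ+…+δ^K) ≥ 24−17, i.e. δ+…+δ^K ≥ 7/15 ≈ 0.4667.
With δ = 3/7, the partial sums are K=1: 0.4286, K=2: 0.6122.
K = 2 is the first length at which the sum reaches 0.4667.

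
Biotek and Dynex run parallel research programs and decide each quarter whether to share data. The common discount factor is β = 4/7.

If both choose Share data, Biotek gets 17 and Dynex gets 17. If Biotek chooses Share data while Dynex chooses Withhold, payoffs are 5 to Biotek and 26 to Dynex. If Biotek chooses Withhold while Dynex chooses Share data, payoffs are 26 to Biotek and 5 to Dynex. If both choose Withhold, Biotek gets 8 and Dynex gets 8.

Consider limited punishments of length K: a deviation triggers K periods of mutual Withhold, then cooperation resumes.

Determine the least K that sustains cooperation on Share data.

Need Σ_{k=1}^{K} β^k ≥ (26−17)/(17−8) = 1.0000 at β = 4/7.
At K = 2 the sum is 0.8980 < 1.0000; at K = 3 it is 1.0845 ≥ 1.0000.
So the minimum punishment length is K = 3.

3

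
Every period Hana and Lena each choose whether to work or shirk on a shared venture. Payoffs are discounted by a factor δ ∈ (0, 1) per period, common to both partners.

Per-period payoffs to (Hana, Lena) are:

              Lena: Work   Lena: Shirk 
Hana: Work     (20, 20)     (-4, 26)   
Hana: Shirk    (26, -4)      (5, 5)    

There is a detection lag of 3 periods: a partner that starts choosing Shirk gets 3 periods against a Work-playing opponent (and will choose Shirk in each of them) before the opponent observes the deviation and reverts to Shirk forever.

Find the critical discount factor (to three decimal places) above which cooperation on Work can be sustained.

0.659

A deviator earns 26 for 3 periods, then 5 forever; cooperating earns 20 forever. Multiplying the IC by (1−δ):
20 ≥ 26(1−δ^3) + 5δ^3, so 21·δ^3 ≥ 6 and δ^3 ≥ 2/7.
δ ≥ (2/7)^(1/3) ≈ 0.659.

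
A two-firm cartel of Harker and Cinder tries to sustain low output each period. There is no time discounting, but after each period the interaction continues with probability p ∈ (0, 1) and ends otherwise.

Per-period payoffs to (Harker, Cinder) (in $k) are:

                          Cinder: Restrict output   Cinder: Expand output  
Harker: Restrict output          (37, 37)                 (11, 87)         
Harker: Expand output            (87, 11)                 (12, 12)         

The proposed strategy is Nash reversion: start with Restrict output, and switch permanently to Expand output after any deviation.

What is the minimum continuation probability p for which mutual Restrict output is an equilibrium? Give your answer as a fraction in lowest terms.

2/3

Expected cooperation value is 37 + p·37 + p²·37 + … = 37/(1−p); deviation gives 87 + p·12/(1−p).
37 ≥ 87(1−p) + 12p ⇒ 75p ≥ 50 ⇒ p ≥ 50/75 = 2/3.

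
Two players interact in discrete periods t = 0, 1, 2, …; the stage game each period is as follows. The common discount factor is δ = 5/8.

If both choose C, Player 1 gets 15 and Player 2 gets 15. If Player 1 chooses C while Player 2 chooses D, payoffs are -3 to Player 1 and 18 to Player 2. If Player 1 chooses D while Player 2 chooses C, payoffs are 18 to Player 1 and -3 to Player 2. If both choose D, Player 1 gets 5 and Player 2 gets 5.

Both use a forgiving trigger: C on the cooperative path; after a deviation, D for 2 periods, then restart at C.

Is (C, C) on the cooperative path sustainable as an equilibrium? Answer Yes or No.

Comparing payoff streams over the 3 periods until play realigns: cooperate → 15(1+δ+…+δ^2); deviate → 18 + 5(δ+…+δ^2).
Cooperation is sustained iff (15−5)(δ+…+δ^2) ≥ 18−15.
δ+…+δ^2 = 5/8·(1−(5/8)^2)/(1−5/8) = 1.0156, and (18−15)/(15−5) = 0.3000.
1.0156 ≥ 0.3000, so cooperation is sustainable.

Yes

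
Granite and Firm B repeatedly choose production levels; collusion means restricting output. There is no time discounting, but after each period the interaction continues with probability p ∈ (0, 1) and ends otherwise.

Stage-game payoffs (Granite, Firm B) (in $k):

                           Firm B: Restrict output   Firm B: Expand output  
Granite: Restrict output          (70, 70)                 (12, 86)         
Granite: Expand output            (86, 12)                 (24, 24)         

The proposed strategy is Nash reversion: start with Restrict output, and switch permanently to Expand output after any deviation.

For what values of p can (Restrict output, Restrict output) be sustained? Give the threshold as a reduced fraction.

8/31

With no time discounting, the continuation probability p plays the role of the discount factor.
Grim-trigger IC: 70/(1−p) ≥ 86 + 24p/(1−p) ⇒ p ≥ (86−70)/(86−24) = 8/31.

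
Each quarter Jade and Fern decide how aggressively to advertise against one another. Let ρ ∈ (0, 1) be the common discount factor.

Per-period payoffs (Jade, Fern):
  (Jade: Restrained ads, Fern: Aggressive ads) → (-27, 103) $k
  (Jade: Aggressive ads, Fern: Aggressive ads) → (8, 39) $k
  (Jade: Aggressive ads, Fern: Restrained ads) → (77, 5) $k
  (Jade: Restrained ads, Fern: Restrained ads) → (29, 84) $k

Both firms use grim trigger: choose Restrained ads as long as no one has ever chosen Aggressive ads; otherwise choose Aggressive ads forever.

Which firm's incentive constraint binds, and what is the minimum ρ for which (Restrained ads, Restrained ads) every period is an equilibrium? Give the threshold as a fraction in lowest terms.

Jade: cooperation gives 29 each period; deviation gives 77 once then 8 forever.
  29/(1−ρ) ≥ 77 + 8ρ/(1−ρ) ⇒ ρ ≥ 48/69 = 16/23.
Fern: cooperation gives 84 each period; deviation gives 103 once then 39 forever.
  ρ ≥ 19/64.
Both must hold, so the binding constraint is Jade's: ρ ≥ 16/23.

Jade; ρ ≥ 16/23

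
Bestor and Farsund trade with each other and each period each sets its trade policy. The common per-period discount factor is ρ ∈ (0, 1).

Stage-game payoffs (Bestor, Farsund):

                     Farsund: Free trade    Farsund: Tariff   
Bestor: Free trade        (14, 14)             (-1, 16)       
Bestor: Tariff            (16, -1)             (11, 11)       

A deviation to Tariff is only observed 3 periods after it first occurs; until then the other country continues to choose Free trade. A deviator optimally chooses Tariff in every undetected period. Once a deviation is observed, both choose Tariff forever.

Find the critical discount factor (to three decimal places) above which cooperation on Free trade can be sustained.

The best deviation is to choose Tariff for all 3 undetected periods, earning 16 each, then 11 forever once detected.
Deviation value: 16(1−ρ^3)/(1−ρ) + 11ρ^3/(1−ρ); cooperation value: 14/(1−ρ).
IC: 14 ≥ 16(1−ρ^3) + 11ρ^3 = 16 − 5ρ^3.
So ρ^3 ≥ 2/5, giving ρ ≥ (2/5)^(1/3) ≈ 0.737.

0.737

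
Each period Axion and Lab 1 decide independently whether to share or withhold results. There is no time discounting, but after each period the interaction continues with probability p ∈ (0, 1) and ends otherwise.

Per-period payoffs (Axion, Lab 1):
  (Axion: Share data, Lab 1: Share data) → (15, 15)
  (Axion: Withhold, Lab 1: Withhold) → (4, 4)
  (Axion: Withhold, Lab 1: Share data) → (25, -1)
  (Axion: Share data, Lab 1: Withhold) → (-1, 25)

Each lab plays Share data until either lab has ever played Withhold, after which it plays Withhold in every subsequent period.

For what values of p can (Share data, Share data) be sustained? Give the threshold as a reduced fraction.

Expected cooperation value is 15 + p·15 + p²·15 + … = 15/(1−p); deviation gives 25 + p·4/(1−p).
15 ≥ 25(1−p) + 4p ⇒ 21p ≥ 10 ⇒ p ≥ 10/21.

10/21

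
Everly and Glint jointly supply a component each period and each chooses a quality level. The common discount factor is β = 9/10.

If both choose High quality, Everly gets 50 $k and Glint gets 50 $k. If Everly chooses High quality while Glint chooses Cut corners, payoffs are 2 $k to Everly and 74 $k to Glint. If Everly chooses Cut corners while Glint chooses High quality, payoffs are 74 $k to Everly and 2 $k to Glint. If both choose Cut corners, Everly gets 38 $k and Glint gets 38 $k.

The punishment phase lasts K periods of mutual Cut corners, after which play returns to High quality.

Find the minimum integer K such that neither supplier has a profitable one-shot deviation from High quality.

No profitable deviation requires (50−38)(β+…+β^K) ≥ 74−50, i.e. β+…+β^K ≥ 2 ≈ 2.0000.
With β = 9/10, the partial sums are K=1: 0.9000, K=2: 1.7100, K=3: 2.4390.
K = 3 is the first length at which the sum reaches 2.0000.

3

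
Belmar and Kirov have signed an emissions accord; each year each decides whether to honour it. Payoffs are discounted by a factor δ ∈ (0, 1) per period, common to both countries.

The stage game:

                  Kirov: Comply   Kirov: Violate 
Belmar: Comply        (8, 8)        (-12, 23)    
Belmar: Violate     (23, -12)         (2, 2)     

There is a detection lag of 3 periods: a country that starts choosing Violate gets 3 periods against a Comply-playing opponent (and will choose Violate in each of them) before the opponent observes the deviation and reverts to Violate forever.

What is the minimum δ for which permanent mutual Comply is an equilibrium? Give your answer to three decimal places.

0.894

A deviator earns 23 for 3 periods, then 2 forever; cooperating earns 8 forever. Multiplying the IC by (1−δ):
8 ≥ 23(1−δ^3) + 2δ^3, so 21·δ^3 ≥ 15 and δ^3 ≥ 5/7.
δ ≥ (5/7)^(1/3) ≈ 0.894.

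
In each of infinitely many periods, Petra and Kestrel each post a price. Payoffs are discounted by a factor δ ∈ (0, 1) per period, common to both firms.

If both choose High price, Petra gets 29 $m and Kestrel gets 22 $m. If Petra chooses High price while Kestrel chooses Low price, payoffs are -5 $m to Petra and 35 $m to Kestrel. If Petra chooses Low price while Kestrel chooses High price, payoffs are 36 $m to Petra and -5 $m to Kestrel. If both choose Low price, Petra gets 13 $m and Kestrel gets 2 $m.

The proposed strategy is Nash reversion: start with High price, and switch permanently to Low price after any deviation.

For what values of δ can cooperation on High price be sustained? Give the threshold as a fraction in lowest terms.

13/33

Petra's threshold: (36−29)/(36−13) = 7/23.
Kestrel's threshold: (35−22)/(35−2) = 13/33.
7/23 < 13/33, so Kestrel binds and δ* = 13/33.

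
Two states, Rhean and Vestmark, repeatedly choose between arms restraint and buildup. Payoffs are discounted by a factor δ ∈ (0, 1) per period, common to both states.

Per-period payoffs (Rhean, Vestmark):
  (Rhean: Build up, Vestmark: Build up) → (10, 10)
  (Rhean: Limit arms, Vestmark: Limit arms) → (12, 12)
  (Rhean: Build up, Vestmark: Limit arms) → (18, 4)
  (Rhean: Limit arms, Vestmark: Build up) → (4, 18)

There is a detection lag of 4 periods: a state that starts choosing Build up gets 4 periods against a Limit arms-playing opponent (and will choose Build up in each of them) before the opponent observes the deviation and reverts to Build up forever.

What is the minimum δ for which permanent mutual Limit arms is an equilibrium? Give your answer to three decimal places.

0.931

The best deviation is to choose Build up for all 4 undetected periods, earning 18 each, then 10 forever once detected.
Deviation value: 18(1−δ^4)/(1−δ) + 10δ^4/(1−δ); cooperation value: 12/(1−δ).
IC: 12 ≥ 18(1−δ^4) + 10δ^4 = 18 − 8δ^4.
So δ^4 ≥ 6/8 = 3/4, giving δ ≥ (3/4)^(1/4) ≈ 0.931.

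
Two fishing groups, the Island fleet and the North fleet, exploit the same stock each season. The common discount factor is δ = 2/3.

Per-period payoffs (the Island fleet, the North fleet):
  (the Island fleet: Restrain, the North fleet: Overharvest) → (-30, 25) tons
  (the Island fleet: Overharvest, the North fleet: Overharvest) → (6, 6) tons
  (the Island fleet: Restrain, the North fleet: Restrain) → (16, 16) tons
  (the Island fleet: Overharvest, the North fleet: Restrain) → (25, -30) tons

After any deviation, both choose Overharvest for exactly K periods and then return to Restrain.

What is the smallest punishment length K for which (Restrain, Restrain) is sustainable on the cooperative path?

Need Σ_{k=1}^{K} δ^k ≥ (25−16)/(16−6) = 0.9000 at δ = 2/3.
At K = 1 the sum is 0.6667 < 0.9000; at K = 2 it is 1.1111 ≥ 0.9000.
So the minimum punishment length is K = 2.

2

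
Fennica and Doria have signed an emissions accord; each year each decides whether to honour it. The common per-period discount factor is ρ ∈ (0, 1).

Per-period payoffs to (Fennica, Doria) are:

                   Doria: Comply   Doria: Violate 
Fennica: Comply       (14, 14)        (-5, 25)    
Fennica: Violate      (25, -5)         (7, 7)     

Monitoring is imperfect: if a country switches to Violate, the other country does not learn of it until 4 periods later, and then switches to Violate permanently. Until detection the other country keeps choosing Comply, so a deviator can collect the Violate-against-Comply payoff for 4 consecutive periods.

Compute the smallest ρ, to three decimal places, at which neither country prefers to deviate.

Deviating for the 4 undetected periods gains 25−14 = 11 per period over cooperation, then loses 14−7 = 7 per period forever once punishment starts.
Gain: 11(1 + ρ + … + ρ^3); loss: 7·ρ^4/(1−ρ).
No profitable deviation ⇔ 11(1−ρ^4) ≤ 7·ρ^4, i.e. ρ^4 ≥ 11/(11+7) = 11/18.
Hence ρ ≥ (11/18)^(1/4) ≈ 0.884.

0.884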